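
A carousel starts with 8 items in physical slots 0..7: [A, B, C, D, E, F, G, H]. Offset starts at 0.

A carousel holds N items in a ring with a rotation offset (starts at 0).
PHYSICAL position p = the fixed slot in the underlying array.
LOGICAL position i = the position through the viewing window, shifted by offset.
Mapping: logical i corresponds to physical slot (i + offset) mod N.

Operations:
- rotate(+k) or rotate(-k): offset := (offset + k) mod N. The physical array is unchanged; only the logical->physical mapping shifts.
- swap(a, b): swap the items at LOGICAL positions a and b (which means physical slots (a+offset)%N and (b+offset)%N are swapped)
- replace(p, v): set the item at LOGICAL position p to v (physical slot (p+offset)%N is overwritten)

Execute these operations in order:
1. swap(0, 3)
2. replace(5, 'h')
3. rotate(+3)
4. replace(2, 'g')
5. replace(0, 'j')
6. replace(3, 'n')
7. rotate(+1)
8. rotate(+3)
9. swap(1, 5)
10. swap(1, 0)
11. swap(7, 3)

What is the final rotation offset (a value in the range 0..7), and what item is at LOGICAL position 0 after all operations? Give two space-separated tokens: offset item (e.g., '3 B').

After op 1 (swap(0, 3)): offset=0, physical=[D,B,C,A,E,F,G,H], logical=[D,B,C,A,E,F,G,H]
After op 2 (replace(5, 'h')): offset=0, physical=[D,B,C,A,E,h,G,H], logical=[D,B,C,A,E,h,G,H]
After op 3 (rotate(+3)): offset=3, physical=[D,B,C,A,E,h,G,H], logical=[A,E,h,G,H,D,B,C]
After op 4 (replace(2, 'g')): offset=3, physical=[D,B,C,A,E,g,G,H], logical=[A,E,g,G,H,D,B,C]
After op 5 (replace(0, 'j')): offset=3, physical=[D,B,C,j,E,g,G,H], logical=[j,E,g,G,H,D,B,C]
After op 6 (replace(3, 'n')): offset=3, physical=[D,B,C,j,E,g,n,H], logical=[j,E,g,n,H,D,B,C]
After op 7 (rotate(+1)): offset=4, physical=[D,B,C,j,E,g,n,H], logical=[E,g,n,H,D,B,C,j]
After op 8 (rotate(+3)): offset=7, physical=[D,B,C,j,E,g,n,H], logical=[H,D,B,C,j,E,g,n]
After op 9 (swap(1, 5)): offset=7, physical=[E,B,C,j,D,g,n,H], logical=[H,E,B,C,j,D,g,n]
After op 10 (swap(1, 0)): offset=7, physical=[H,B,C,j,D,g,n,E], logical=[E,H,B,C,j,D,g,n]
After op 11 (swap(7, 3)): offset=7, physical=[H,B,n,j,D,g,C,E], logical=[E,H,B,n,j,D,g,C]

Answer: 7 E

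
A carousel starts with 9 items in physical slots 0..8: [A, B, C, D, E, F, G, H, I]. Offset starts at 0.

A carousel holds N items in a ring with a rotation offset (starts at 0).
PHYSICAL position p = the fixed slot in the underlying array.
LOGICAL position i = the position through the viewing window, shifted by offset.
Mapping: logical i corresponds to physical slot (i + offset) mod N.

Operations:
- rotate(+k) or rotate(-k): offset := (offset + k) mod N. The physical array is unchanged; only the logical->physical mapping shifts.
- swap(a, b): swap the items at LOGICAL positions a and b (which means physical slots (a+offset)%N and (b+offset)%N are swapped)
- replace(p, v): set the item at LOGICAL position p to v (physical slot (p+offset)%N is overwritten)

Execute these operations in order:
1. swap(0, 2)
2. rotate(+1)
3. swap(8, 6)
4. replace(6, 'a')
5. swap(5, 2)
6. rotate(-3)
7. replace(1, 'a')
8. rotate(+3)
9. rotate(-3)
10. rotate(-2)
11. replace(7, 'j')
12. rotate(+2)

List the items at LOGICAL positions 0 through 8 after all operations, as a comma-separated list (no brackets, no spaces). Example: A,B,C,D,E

After op 1 (swap(0, 2)): offset=0, physical=[C,B,A,D,E,F,G,H,I], logical=[C,B,A,D,E,F,G,H,I]
After op 2 (rotate(+1)): offset=1, physical=[C,B,A,D,E,F,G,H,I], logical=[B,A,D,E,F,G,H,I,C]
After op 3 (swap(8, 6)): offset=1, physical=[H,B,A,D,E,F,G,C,I], logical=[B,A,D,E,F,G,C,I,H]
After op 4 (replace(6, 'a')): offset=1, physical=[H,B,A,D,E,F,G,a,I], logical=[B,A,D,E,F,G,a,I,H]
After op 5 (swap(5, 2)): offset=1, physical=[H,B,A,G,E,F,D,a,I], logical=[B,A,G,E,F,D,a,I,H]
After op 6 (rotate(-3)): offset=7, physical=[H,B,A,G,E,F,D,a,I], logical=[a,I,H,B,A,G,E,F,D]
After op 7 (replace(1, 'a')): offset=7, physical=[H,B,A,G,E,F,D,a,a], logical=[a,a,H,B,A,G,E,F,D]
After op 8 (rotate(+3)): offset=1, physical=[H,B,A,G,E,F,D,a,a], logical=[B,A,G,E,F,D,a,a,H]
After op 9 (rotate(-3)): offset=7, physical=[H,B,A,G,E,F,D,a,a], logical=[a,a,H,B,A,G,E,F,D]
After op 10 (rotate(-2)): offset=5, physical=[H,B,A,G,E,F,D,a,a], logical=[F,D,a,a,H,B,A,G,E]
After op 11 (replace(7, 'j')): offset=5, physical=[H,B,A,j,E,F,D,a,a], logical=[F,D,a,a,H,B,A,j,E]
After op 12 (rotate(+2)): offset=7, physical=[H,B,A,j,E,F,D,a,a], logical=[a,a,H,B,A,j,E,F,D]

Answer: a,a,H,B,A,j,E,F,D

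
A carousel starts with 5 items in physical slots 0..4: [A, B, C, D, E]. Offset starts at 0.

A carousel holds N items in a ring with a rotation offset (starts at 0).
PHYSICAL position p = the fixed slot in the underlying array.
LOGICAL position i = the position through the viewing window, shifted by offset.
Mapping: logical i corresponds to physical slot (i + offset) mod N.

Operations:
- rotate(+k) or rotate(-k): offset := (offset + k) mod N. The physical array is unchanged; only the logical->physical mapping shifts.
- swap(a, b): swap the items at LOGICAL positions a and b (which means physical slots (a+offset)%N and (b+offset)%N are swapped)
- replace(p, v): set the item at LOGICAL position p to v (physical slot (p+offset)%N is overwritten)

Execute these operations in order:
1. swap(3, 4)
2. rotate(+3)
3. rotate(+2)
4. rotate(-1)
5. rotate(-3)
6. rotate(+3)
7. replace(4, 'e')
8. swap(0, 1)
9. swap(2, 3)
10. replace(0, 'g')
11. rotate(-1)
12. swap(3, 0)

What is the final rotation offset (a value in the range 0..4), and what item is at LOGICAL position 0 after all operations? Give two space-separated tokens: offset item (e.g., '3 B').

After op 1 (swap(3, 4)): offset=0, physical=[A,B,C,E,D], logical=[A,B,C,E,D]
After op 2 (rotate(+3)): offset=3, physical=[A,B,C,E,D], logical=[E,D,A,B,C]
After op 3 (rotate(+2)): offset=0, physical=[A,B,C,E,D], logical=[A,B,C,E,D]
After op 4 (rotate(-1)): offset=4, physical=[A,B,C,E,D], logical=[D,A,B,C,E]
After op 5 (rotate(-3)): offset=1, physical=[A,B,C,E,D], logical=[B,C,E,D,A]
After op 6 (rotate(+3)): offset=4, physical=[A,B,C,E,D], logical=[D,A,B,C,E]
After op 7 (replace(4, 'e')): offset=4, physical=[A,B,C,e,D], logical=[D,A,B,C,e]
After op 8 (swap(0, 1)): offset=4, physical=[D,B,C,e,A], logical=[A,D,B,C,e]
After op 9 (swap(2, 3)): offset=4, physical=[D,C,B,e,A], logical=[A,D,C,B,e]
After op 10 (replace(0, 'g')): offset=4, physical=[D,C,B,e,g], logical=[g,D,C,B,e]
After op 11 (rotate(-1)): offset=3, physical=[D,C,B,e,g], logical=[e,g,D,C,B]
After op 12 (swap(3, 0)): offset=3, physical=[D,e,B,C,g], logical=[C,g,D,e,B]

Answer: 3 C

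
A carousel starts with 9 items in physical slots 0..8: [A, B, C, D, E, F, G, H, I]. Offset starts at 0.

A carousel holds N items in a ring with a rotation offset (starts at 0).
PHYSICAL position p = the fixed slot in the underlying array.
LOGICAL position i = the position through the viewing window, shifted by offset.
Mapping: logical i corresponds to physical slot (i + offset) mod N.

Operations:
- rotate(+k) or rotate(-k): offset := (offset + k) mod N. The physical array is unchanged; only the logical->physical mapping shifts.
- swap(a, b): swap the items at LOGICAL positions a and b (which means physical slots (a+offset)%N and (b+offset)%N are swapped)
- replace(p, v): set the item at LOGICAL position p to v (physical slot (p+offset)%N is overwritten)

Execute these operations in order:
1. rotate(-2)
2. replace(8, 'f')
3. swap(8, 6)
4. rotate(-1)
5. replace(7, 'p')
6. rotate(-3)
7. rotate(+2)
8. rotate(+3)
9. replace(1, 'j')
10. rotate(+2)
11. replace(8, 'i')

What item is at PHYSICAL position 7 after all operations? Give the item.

Answer: H

Derivation:
After op 1 (rotate(-2)): offset=7, physical=[A,B,C,D,E,F,G,H,I], logical=[H,I,A,B,C,D,E,F,G]
After op 2 (replace(8, 'f')): offset=7, physical=[A,B,C,D,E,F,f,H,I], logical=[H,I,A,B,C,D,E,F,f]
After op 3 (swap(8, 6)): offset=7, physical=[A,B,C,D,f,F,E,H,I], logical=[H,I,A,B,C,D,f,F,E]
After op 4 (rotate(-1)): offset=6, physical=[A,B,C,D,f,F,E,H,I], logical=[E,H,I,A,B,C,D,f,F]
After op 5 (replace(7, 'p')): offset=6, physical=[A,B,C,D,p,F,E,H,I], logical=[E,H,I,A,B,C,D,p,F]
After op 6 (rotate(-3)): offset=3, physical=[A,B,C,D,p,F,E,H,I], logical=[D,p,F,E,H,I,A,B,C]
After op 7 (rotate(+2)): offset=5, physical=[A,B,C,D,p,F,E,H,I], logical=[F,E,H,I,A,B,C,D,p]
After op 8 (rotate(+3)): offset=8, physical=[A,B,C,D,p,F,E,H,I], logical=[I,A,B,C,D,p,F,E,H]
After op 9 (replace(1, 'j')): offset=8, physical=[j,B,C,D,p,F,E,H,I], logical=[I,j,B,C,D,p,F,E,H]
After op 10 (rotate(+2)): offset=1, physical=[j,B,C,D,p,F,E,H,I], logical=[B,C,D,p,F,E,H,I,j]
After op 11 (replace(8, 'i')): offset=1, physical=[i,B,C,D,p,F,E,H,I], logical=[B,C,D,p,F,E,H,I,i]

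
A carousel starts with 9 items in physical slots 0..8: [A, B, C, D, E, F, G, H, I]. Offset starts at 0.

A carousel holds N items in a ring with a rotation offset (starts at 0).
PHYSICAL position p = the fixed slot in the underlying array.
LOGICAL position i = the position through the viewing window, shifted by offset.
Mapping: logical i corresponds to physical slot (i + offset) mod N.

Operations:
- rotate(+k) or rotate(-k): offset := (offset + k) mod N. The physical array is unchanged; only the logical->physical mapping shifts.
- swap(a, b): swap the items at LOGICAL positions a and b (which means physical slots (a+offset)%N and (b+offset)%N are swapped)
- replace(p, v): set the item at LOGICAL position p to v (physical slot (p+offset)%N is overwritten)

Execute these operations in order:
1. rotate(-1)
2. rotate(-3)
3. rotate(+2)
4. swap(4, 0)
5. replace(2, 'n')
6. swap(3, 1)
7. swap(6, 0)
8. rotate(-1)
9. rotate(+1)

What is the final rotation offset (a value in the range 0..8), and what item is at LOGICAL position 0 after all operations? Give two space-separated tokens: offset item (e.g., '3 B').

Answer: 7 E

Derivation:
After op 1 (rotate(-1)): offset=8, physical=[A,B,C,D,E,F,G,H,I], logical=[I,A,B,C,D,E,F,G,H]
After op 2 (rotate(-3)): offset=5, physical=[A,B,C,D,E,F,G,H,I], logical=[F,G,H,I,A,B,C,D,E]
After op 3 (rotate(+2)): offset=7, physical=[A,B,C,D,E,F,G,H,I], logical=[H,I,A,B,C,D,E,F,G]
After op 4 (swap(4, 0)): offset=7, physical=[A,B,H,D,E,F,G,C,I], logical=[C,I,A,B,H,D,E,F,G]
After op 5 (replace(2, 'n')): offset=7, physical=[n,B,H,D,E,F,G,C,I], logical=[C,I,n,B,H,D,E,F,G]
After op 6 (swap(3, 1)): offset=7, physical=[n,I,H,D,E,F,G,C,B], logical=[C,B,n,I,H,D,E,F,G]
After op 7 (swap(6, 0)): offset=7, physical=[n,I,H,D,C,F,G,E,B], logical=[E,B,n,I,H,D,C,F,G]
After op 8 (rotate(-1)): offset=6, physical=[n,I,H,D,C,F,G,E,B], logical=[G,E,B,n,I,H,D,C,F]
After op 9 (rotate(+1)): offset=7, physical=[n,I,H,D,C,F,G,E,B], logical=[E,B,n,I,H,D,C,F,G]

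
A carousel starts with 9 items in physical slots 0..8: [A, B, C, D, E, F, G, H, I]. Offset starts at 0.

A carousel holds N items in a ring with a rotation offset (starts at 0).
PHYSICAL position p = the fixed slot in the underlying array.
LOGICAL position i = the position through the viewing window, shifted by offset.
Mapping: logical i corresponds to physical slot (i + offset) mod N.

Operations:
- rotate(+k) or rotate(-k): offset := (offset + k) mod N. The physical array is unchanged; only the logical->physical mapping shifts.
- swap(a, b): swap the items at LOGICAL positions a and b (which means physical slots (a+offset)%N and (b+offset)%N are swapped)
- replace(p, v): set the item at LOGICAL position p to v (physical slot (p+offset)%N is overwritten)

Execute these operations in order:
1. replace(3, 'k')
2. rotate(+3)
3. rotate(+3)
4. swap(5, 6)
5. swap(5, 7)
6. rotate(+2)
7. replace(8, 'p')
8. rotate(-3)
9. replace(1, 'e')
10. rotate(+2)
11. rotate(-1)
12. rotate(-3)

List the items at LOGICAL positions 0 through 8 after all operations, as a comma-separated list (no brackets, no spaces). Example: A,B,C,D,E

After op 1 (replace(3, 'k')): offset=0, physical=[A,B,C,k,E,F,G,H,I], logical=[A,B,C,k,E,F,G,H,I]
After op 2 (rotate(+3)): offset=3, physical=[A,B,C,k,E,F,G,H,I], logical=[k,E,F,G,H,I,A,B,C]
After op 3 (rotate(+3)): offset=6, physical=[A,B,C,k,E,F,G,H,I], logical=[G,H,I,A,B,C,k,E,F]
After op 4 (swap(5, 6)): offset=6, physical=[A,B,k,C,E,F,G,H,I], logical=[G,H,I,A,B,k,C,E,F]
After op 5 (swap(5, 7)): offset=6, physical=[A,B,E,C,k,F,G,H,I], logical=[G,H,I,A,B,E,C,k,F]
After op 6 (rotate(+2)): offset=8, physical=[A,B,E,C,k,F,G,H,I], logical=[I,A,B,E,C,k,F,G,H]
After op 7 (replace(8, 'p')): offset=8, physical=[A,B,E,C,k,F,G,p,I], logical=[I,A,B,E,C,k,F,G,p]
After op 8 (rotate(-3)): offset=5, physical=[A,B,E,C,k,F,G,p,I], logical=[F,G,p,I,A,B,E,C,k]
After op 9 (replace(1, 'e')): offset=5, physical=[A,B,E,C,k,F,e,p,I], logical=[F,e,p,I,A,B,E,C,k]
After op 10 (rotate(+2)): offset=7, physical=[A,B,E,C,k,F,e,p,I], logical=[p,I,A,B,E,C,k,F,e]
After op 11 (rotate(-1)): offset=6, physical=[A,B,E,C,k,F,e,p,I], logical=[e,p,I,A,B,E,C,k,F]
After op 12 (rotate(-3)): offset=3, physical=[A,B,E,C,k,F,e,p,I], logical=[C,k,F,e,p,I,A,B,E]

Answer: C,k,F,e,p,I,A,B,E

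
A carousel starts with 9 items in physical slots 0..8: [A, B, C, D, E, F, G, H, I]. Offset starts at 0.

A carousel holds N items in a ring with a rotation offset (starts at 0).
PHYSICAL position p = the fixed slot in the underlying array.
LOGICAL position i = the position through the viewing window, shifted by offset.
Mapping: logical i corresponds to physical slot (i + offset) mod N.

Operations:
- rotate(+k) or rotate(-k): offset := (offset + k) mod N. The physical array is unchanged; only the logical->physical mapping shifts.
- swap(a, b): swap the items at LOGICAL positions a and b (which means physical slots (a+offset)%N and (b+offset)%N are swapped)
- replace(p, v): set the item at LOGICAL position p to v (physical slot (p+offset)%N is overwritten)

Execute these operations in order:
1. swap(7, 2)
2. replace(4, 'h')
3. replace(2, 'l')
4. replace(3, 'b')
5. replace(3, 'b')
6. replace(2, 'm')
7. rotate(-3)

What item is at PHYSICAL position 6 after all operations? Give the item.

Answer: G

Derivation:
After op 1 (swap(7, 2)): offset=0, physical=[A,B,H,D,E,F,G,C,I], logical=[A,B,H,D,E,F,G,C,I]
After op 2 (replace(4, 'h')): offset=0, physical=[A,B,H,D,h,F,G,C,I], logical=[A,B,H,D,h,F,G,C,I]
After op 3 (replace(2, 'l')): offset=0, physical=[A,B,l,D,h,F,G,C,I], logical=[A,B,l,D,h,F,G,C,I]
After op 4 (replace(3, 'b')): offset=0, physical=[A,B,l,b,h,F,G,C,I], logical=[A,B,l,b,h,F,G,C,I]
After op 5 (replace(3, 'b')): offset=0, physical=[A,B,l,b,h,F,G,C,I], logical=[A,B,l,b,h,F,G,C,I]
After op 6 (replace(2, 'm')): offset=0, physical=[A,B,m,b,h,F,G,C,I], logical=[A,B,m,b,h,F,G,C,I]
After op 7 (rotate(-3)): offset=6, physical=[A,B,m,b,h,F,G,C,I], logical=[G,C,I,A,B,m,b,h,F]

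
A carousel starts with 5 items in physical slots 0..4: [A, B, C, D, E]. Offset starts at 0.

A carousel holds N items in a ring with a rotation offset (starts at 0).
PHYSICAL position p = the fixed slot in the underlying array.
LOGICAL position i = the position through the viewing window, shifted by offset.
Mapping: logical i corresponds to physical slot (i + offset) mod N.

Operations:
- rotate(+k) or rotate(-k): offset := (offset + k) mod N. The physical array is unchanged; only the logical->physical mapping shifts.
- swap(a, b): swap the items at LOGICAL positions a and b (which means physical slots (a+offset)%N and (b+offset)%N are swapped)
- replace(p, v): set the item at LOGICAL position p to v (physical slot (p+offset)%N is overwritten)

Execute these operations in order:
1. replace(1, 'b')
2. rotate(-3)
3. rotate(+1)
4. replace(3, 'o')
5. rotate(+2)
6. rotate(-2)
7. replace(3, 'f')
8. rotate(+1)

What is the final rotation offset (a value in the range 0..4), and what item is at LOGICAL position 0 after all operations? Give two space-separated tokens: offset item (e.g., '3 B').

Answer: 4 E

Derivation:
After op 1 (replace(1, 'b')): offset=0, physical=[A,b,C,D,E], logical=[A,b,C,D,E]
After op 2 (rotate(-3)): offset=2, physical=[A,b,C,D,E], logical=[C,D,E,A,b]
After op 3 (rotate(+1)): offset=3, physical=[A,b,C,D,E], logical=[D,E,A,b,C]
After op 4 (replace(3, 'o')): offset=3, physical=[A,o,C,D,E], logical=[D,E,A,o,C]
After op 5 (rotate(+2)): offset=0, physical=[A,o,C,D,E], logical=[A,o,C,D,E]
After op 6 (rotate(-2)): offset=3, physical=[A,o,C,D,E], logical=[D,E,A,o,C]
After op 7 (replace(3, 'f')): offset=3, physical=[A,f,C,D,E], logical=[D,E,A,f,C]
After op 8 (rotate(+1)): offset=4, physical=[A,f,C,D,E], logical=[E,A,f,C,D]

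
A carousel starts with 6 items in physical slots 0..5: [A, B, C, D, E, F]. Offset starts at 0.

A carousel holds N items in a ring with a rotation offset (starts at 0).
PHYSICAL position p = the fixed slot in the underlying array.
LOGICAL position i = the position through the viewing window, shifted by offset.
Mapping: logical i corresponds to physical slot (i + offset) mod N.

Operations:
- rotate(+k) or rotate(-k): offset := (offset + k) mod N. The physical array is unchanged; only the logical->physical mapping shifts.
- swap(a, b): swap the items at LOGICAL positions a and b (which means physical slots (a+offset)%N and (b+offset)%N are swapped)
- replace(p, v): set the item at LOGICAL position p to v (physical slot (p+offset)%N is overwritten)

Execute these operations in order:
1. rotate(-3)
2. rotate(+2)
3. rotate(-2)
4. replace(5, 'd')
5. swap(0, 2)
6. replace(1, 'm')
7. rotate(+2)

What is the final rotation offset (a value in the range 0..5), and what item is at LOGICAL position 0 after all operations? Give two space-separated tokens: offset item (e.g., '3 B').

After op 1 (rotate(-3)): offset=3, physical=[A,B,C,D,E,F], logical=[D,E,F,A,B,C]
After op 2 (rotate(+2)): offset=5, physical=[A,B,C,D,E,F], logical=[F,A,B,C,D,E]
After op 3 (rotate(-2)): offset=3, physical=[A,B,C,D,E,F], logical=[D,E,F,A,B,C]
After op 4 (replace(5, 'd')): offset=3, physical=[A,B,d,D,E,F], logical=[D,E,F,A,B,d]
After op 5 (swap(0, 2)): offset=3, physical=[A,B,d,F,E,D], logical=[F,E,D,A,B,d]
After op 6 (replace(1, 'm')): offset=3, physical=[A,B,d,F,m,D], logical=[F,m,D,A,B,d]
After op 7 (rotate(+2)): offset=5, physical=[A,B,d,F,m,D], logical=[D,A,B,d,F,m]

Answer: 5 D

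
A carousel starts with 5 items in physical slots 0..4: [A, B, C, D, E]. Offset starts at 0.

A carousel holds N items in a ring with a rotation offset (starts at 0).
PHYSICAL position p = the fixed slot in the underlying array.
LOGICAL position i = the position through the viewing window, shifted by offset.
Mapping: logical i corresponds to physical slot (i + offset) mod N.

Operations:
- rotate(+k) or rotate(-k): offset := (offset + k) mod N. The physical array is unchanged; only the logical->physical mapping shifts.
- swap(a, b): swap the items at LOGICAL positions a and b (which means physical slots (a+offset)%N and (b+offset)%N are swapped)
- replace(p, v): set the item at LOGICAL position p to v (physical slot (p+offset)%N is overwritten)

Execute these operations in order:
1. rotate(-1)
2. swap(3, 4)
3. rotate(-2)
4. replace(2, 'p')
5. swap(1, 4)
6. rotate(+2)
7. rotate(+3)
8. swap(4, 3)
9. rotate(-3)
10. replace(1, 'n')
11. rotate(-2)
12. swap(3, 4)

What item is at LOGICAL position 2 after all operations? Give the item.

Answer: p

Derivation:
After op 1 (rotate(-1)): offset=4, physical=[A,B,C,D,E], logical=[E,A,B,C,D]
After op 2 (swap(3, 4)): offset=4, physical=[A,B,D,C,E], logical=[E,A,B,D,C]
After op 3 (rotate(-2)): offset=2, physical=[A,B,D,C,E], logical=[D,C,E,A,B]
After op 4 (replace(2, 'p')): offset=2, physical=[A,B,D,C,p], logical=[D,C,p,A,B]
After op 5 (swap(1, 4)): offset=2, physical=[A,C,D,B,p], logical=[D,B,p,A,C]
After op 6 (rotate(+2)): offset=4, physical=[A,C,D,B,p], logical=[p,A,C,D,B]
After op 7 (rotate(+3)): offset=2, physical=[A,C,D,B,p], logical=[D,B,p,A,C]
After op 8 (swap(4, 3)): offset=2, physical=[C,A,D,B,p], logical=[D,B,p,C,A]
After op 9 (rotate(-3)): offset=4, physical=[C,A,D,B,p], logical=[p,C,A,D,B]
After op 10 (replace(1, 'n')): offset=4, physical=[n,A,D,B,p], logical=[p,n,A,D,B]
After op 11 (rotate(-2)): offset=2, physical=[n,A,D,B,p], logical=[D,B,p,n,A]
After op 12 (swap(3, 4)): offset=2, physical=[A,n,D,B,p], logical=[D,B,p,A,n]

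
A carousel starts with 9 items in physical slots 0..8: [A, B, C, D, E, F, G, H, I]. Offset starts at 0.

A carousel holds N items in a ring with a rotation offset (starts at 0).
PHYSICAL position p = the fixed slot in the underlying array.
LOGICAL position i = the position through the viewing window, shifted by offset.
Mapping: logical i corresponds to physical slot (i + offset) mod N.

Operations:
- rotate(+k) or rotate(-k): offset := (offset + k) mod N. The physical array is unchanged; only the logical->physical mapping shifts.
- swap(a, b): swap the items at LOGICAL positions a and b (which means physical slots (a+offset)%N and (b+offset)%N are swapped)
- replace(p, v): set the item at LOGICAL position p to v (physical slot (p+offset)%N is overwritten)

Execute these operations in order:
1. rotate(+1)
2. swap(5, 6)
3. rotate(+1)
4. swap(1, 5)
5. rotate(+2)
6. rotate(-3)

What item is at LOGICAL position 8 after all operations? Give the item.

After op 1 (rotate(+1)): offset=1, physical=[A,B,C,D,E,F,G,H,I], logical=[B,C,D,E,F,G,H,I,A]
After op 2 (swap(5, 6)): offset=1, physical=[A,B,C,D,E,F,H,G,I], logical=[B,C,D,E,F,H,G,I,A]
After op 3 (rotate(+1)): offset=2, physical=[A,B,C,D,E,F,H,G,I], logical=[C,D,E,F,H,G,I,A,B]
After op 4 (swap(1, 5)): offset=2, physical=[A,B,C,G,E,F,H,D,I], logical=[C,G,E,F,H,D,I,A,B]
After op 5 (rotate(+2)): offset=4, physical=[A,B,C,G,E,F,H,D,I], logical=[E,F,H,D,I,A,B,C,G]
After op 6 (rotate(-3)): offset=1, physical=[A,B,C,G,E,F,H,D,I], logical=[B,C,G,E,F,H,D,I,A]

Answer: A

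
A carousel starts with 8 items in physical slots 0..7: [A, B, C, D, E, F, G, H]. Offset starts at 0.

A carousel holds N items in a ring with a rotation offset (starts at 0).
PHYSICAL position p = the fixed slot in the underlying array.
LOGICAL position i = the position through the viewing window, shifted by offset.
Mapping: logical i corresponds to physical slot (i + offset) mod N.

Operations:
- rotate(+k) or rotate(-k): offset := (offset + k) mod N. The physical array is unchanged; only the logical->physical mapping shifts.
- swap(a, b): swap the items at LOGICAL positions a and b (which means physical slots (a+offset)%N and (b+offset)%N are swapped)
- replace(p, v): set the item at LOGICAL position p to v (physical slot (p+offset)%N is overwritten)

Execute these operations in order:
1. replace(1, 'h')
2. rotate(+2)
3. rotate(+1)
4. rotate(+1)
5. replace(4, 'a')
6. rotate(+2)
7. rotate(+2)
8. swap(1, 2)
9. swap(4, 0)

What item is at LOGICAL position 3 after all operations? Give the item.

Answer: D

Derivation:
After op 1 (replace(1, 'h')): offset=0, physical=[A,h,C,D,E,F,G,H], logical=[A,h,C,D,E,F,G,H]
After op 2 (rotate(+2)): offset=2, physical=[A,h,C,D,E,F,G,H], logical=[C,D,E,F,G,H,A,h]
After op 3 (rotate(+1)): offset=3, physical=[A,h,C,D,E,F,G,H], logical=[D,E,F,G,H,A,h,C]
After op 4 (rotate(+1)): offset=4, physical=[A,h,C,D,E,F,G,H], logical=[E,F,G,H,A,h,C,D]
After op 5 (replace(4, 'a')): offset=4, physical=[a,h,C,D,E,F,G,H], logical=[E,F,G,H,a,h,C,D]
After op 6 (rotate(+2)): offset=6, physical=[a,h,C,D,E,F,G,H], logical=[G,H,a,h,C,D,E,F]
After op 7 (rotate(+2)): offset=0, physical=[a,h,C,D,E,F,G,H], logical=[a,h,C,D,E,F,G,H]
After op 8 (swap(1, 2)): offset=0, physical=[a,C,h,D,E,F,G,H], logical=[a,C,h,D,E,F,G,H]
After op 9 (swap(4, 0)): offset=0, physical=[E,C,h,D,a,F,G,H], logical=[E,C,h,D,a,F,G,H]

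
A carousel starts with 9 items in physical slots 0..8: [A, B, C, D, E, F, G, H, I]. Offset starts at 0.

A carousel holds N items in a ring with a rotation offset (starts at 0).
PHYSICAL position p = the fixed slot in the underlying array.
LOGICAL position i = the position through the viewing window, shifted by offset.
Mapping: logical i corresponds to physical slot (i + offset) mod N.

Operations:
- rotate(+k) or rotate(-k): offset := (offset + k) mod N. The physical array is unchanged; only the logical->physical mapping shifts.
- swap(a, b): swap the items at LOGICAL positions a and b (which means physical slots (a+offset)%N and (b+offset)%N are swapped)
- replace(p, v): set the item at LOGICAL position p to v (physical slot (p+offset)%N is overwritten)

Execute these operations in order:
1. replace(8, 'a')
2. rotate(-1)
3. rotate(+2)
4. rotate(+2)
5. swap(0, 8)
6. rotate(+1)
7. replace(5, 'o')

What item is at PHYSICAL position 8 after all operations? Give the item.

After op 1 (replace(8, 'a')): offset=0, physical=[A,B,C,D,E,F,G,H,a], logical=[A,B,C,D,E,F,G,H,a]
After op 2 (rotate(-1)): offset=8, physical=[A,B,C,D,E,F,G,H,a], logical=[a,A,B,C,D,E,F,G,H]
After op 3 (rotate(+2)): offset=1, physical=[A,B,C,D,E,F,G,H,a], logical=[B,C,D,E,F,G,H,a,A]
After op 4 (rotate(+2)): offset=3, physical=[A,B,C,D,E,F,G,H,a], logical=[D,E,F,G,H,a,A,B,C]
After op 5 (swap(0, 8)): offset=3, physical=[A,B,D,C,E,F,G,H,a], logical=[C,E,F,G,H,a,A,B,D]
After op 6 (rotate(+1)): offset=4, physical=[A,B,D,C,E,F,G,H,a], logical=[E,F,G,H,a,A,B,D,C]
After op 7 (replace(5, 'o')): offset=4, physical=[o,B,D,C,E,F,G,H,a], logical=[E,F,G,H,a,o,B,D,C]

Answer: a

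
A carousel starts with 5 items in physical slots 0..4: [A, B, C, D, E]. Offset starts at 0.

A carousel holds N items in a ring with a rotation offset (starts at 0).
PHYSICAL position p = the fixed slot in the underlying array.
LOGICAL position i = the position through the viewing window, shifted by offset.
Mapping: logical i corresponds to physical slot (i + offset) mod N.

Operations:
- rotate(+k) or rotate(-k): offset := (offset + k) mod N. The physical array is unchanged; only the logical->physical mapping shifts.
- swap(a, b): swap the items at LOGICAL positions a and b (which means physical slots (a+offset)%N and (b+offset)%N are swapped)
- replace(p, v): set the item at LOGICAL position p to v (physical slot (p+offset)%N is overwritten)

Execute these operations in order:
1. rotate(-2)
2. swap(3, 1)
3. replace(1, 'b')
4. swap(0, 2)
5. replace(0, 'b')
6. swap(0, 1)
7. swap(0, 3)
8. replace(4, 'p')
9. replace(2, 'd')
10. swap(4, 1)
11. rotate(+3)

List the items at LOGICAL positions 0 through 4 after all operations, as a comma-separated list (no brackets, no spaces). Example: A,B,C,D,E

Answer: b,b,E,p,d

Derivation:
After op 1 (rotate(-2)): offset=3, physical=[A,B,C,D,E], logical=[D,E,A,B,C]
After op 2 (swap(3, 1)): offset=3, physical=[A,E,C,D,B], logical=[D,B,A,E,C]
After op 3 (replace(1, 'b')): offset=3, physical=[A,E,C,D,b], logical=[D,b,A,E,C]
After op 4 (swap(0, 2)): offset=3, physical=[D,E,C,A,b], logical=[A,b,D,E,C]
After op 5 (replace(0, 'b')): offset=3, physical=[D,E,C,b,b], logical=[b,b,D,E,C]
After op 6 (swap(0, 1)): offset=3, physical=[D,E,C,b,b], logical=[b,b,D,E,C]
After op 7 (swap(0, 3)): offset=3, physical=[D,b,C,E,b], logical=[E,b,D,b,C]
After op 8 (replace(4, 'p')): offset=3, physical=[D,b,p,E,b], logical=[E,b,D,b,p]
After op 9 (replace(2, 'd')): offset=3, physical=[d,b,p,E,b], logical=[E,b,d,b,p]
After op 10 (swap(4, 1)): offset=3, physical=[d,b,b,E,p], logical=[E,p,d,b,b]
After op 11 (rotate(+3)): offset=1, physical=[d,b,b,E,p], logical=[b,b,E,p,d]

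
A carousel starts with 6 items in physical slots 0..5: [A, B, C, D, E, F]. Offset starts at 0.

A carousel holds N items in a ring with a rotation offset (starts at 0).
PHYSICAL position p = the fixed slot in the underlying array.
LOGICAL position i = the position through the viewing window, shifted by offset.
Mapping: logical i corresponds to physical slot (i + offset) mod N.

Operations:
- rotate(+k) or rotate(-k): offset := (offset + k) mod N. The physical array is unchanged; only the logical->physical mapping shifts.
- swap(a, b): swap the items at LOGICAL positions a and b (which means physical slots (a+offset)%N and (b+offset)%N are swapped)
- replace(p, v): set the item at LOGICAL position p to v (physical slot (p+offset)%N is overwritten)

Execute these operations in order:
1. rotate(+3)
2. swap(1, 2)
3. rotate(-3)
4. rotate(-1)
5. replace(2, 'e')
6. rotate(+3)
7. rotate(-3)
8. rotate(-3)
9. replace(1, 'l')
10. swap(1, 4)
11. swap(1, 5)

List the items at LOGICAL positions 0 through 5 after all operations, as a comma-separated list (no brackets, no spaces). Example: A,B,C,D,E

Answer: C,e,F,E,l,A

Derivation:
After op 1 (rotate(+3)): offset=3, physical=[A,B,C,D,E,F], logical=[D,E,F,A,B,C]
After op 2 (swap(1, 2)): offset=3, physical=[A,B,C,D,F,E], logical=[D,F,E,A,B,C]
After op 3 (rotate(-3)): offset=0, physical=[A,B,C,D,F,E], logical=[A,B,C,D,F,E]
After op 4 (rotate(-1)): offset=5, physical=[A,B,C,D,F,E], logical=[E,A,B,C,D,F]
After op 5 (replace(2, 'e')): offset=5, physical=[A,e,C,D,F,E], logical=[E,A,e,C,D,F]
After op 6 (rotate(+3)): offset=2, physical=[A,e,C,D,F,E], logical=[C,D,F,E,A,e]
After op 7 (rotate(-3)): offset=5, physical=[A,e,C,D,F,E], logical=[E,A,e,C,D,F]
After op 8 (rotate(-3)): offset=2, physical=[A,e,C,D,F,E], logical=[C,D,F,E,A,e]
After op 9 (replace(1, 'l')): offset=2, physical=[A,e,C,l,F,E], logical=[C,l,F,E,A,e]
After op 10 (swap(1, 4)): offset=2, physical=[l,e,C,A,F,E], logical=[C,A,F,E,l,e]
After op 11 (swap(1, 5)): offset=2, physical=[l,A,C,e,F,E], logical=[C,e,F,E,l,A]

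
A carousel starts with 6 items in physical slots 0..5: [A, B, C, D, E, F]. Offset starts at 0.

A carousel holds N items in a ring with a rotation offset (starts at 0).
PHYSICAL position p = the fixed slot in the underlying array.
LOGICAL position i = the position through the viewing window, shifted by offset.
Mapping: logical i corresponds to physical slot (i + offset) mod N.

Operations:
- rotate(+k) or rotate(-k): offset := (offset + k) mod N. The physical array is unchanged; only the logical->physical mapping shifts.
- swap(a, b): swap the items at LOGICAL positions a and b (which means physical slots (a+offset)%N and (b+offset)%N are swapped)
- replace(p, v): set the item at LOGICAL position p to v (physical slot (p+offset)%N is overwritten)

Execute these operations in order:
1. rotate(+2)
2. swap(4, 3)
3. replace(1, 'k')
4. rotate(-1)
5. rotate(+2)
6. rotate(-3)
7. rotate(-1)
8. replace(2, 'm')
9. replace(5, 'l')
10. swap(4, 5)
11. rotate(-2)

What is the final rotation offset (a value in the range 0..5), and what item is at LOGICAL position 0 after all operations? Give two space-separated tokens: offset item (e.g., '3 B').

Answer: 3 l

Derivation:
After op 1 (rotate(+2)): offset=2, physical=[A,B,C,D,E,F], logical=[C,D,E,F,A,B]
After op 2 (swap(4, 3)): offset=2, physical=[F,B,C,D,E,A], logical=[C,D,E,A,F,B]
After op 3 (replace(1, 'k')): offset=2, physical=[F,B,C,k,E,A], logical=[C,k,E,A,F,B]
After op 4 (rotate(-1)): offset=1, physical=[F,B,C,k,E,A], logical=[B,C,k,E,A,F]
After op 5 (rotate(+2)): offset=3, physical=[F,B,C,k,E,A], logical=[k,E,A,F,B,C]
After op 6 (rotate(-3)): offset=0, physical=[F,B,C,k,E,A], logical=[F,B,C,k,E,A]
After op 7 (rotate(-1)): offset=5, physical=[F,B,C,k,E,A], logical=[A,F,B,C,k,E]
After op 8 (replace(2, 'm')): offset=5, physical=[F,m,C,k,E,A], logical=[A,F,m,C,k,E]
After op 9 (replace(5, 'l')): offset=5, physical=[F,m,C,k,l,A], logical=[A,F,m,C,k,l]
After op 10 (swap(4, 5)): offset=5, physical=[F,m,C,l,k,A], logical=[A,F,m,C,l,k]
After op 11 (rotate(-2)): offset=3, physical=[F,m,C,l,k,A], logical=[l,k,A,F,m,C]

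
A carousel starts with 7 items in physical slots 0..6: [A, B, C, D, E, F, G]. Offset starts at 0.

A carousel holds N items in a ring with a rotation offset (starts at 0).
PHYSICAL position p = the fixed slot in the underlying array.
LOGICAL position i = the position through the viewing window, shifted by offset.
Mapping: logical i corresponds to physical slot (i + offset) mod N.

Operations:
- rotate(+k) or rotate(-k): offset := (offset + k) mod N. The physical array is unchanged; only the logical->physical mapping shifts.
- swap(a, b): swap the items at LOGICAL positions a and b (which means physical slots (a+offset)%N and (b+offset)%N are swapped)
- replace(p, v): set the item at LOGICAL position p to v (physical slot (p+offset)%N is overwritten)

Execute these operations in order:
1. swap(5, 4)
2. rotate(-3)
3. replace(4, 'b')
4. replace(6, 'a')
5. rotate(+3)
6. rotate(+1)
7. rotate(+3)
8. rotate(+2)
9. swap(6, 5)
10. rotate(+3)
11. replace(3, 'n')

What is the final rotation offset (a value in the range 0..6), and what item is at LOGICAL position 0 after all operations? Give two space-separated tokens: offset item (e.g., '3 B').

After op 1 (swap(5, 4)): offset=0, physical=[A,B,C,D,F,E,G], logical=[A,B,C,D,F,E,G]
After op 2 (rotate(-3)): offset=4, physical=[A,B,C,D,F,E,G], logical=[F,E,G,A,B,C,D]
After op 3 (replace(4, 'b')): offset=4, physical=[A,b,C,D,F,E,G], logical=[F,E,G,A,b,C,D]
After op 4 (replace(6, 'a')): offset=4, physical=[A,b,C,a,F,E,G], logical=[F,E,G,A,b,C,a]
After op 5 (rotate(+3)): offset=0, physical=[A,b,C,a,F,E,G], logical=[A,b,C,a,F,E,G]
After op 6 (rotate(+1)): offset=1, physical=[A,b,C,a,F,E,G], logical=[b,C,a,F,E,G,A]
After op 7 (rotate(+3)): offset=4, physical=[A,b,C,a,F,E,G], logical=[F,E,G,A,b,C,a]
After op 8 (rotate(+2)): offset=6, physical=[A,b,C,a,F,E,G], logical=[G,A,b,C,a,F,E]
After op 9 (swap(6, 5)): offset=6, physical=[A,b,C,a,E,F,G], logical=[G,A,b,C,a,E,F]
After op 10 (rotate(+3)): offset=2, physical=[A,b,C,a,E,F,G], logical=[C,a,E,F,G,A,b]
After op 11 (replace(3, 'n')): offset=2, physical=[A,b,C,a,E,n,G], logical=[C,a,E,n,G,A,b]

Answer: 2 C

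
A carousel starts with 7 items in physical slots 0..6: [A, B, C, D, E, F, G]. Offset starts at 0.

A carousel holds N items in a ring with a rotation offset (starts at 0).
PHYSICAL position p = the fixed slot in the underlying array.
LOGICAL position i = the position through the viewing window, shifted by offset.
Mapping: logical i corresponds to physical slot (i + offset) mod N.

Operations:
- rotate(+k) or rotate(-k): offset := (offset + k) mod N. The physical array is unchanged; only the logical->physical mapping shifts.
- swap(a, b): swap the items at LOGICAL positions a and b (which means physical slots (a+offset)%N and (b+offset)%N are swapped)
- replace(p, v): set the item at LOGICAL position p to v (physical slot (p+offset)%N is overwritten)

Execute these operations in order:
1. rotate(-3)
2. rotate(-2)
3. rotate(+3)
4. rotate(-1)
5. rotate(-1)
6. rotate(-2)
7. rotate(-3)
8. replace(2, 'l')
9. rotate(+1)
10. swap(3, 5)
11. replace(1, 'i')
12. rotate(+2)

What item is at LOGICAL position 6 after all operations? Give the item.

After op 1 (rotate(-3)): offset=4, physical=[A,B,C,D,E,F,G], logical=[E,F,G,A,B,C,D]
After op 2 (rotate(-2)): offset=2, physical=[A,B,C,D,E,F,G], logical=[C,D,E,F,G,A,B]
After op 3 (rotate(+3)): offset=5, physical=[A,B,C,D,E,F,G], logical=[F,G,A,B,C,D,E]
After op 4 (rotate(-1)): offset=4, physical=[A,B,C,D,E,F,G], logical=[E,F,G,A,B,C,D]
After op 5 (rotate(-1)): offset=3, physical=[A,B,C,D,E,F,G], logical=[D,E,F,G,A,B,C]
After op 6 (rotate(-2)): offset=1, physical=[A,B,C,D,E,F,G], logical=[B,C,D,E,F,G,A]
After op 7 (rotate(-3)): offset=5, physical=[A,B,C,D,E,F,G], logical=[F,G,A,B,C,D,E]
After op 8 (replace(2, 'l')): offset=5, physical=[l,B,C,D,E,F,G], logical=[F,G,l,B,C,D,E]
After op 9 (rotate(+1)): offset=6, physical=[l,B,C,D,E,F,G], logical=[G,l,B,C,D,E,F]
After op 10 (swap(3, 5)): offset=6, physical=[l,B,E,D,C,F,G], logical=[G,l,B,E,D,C,F]
After op 11 (replace(1, 'i')): offset=6, physical=[i,B,E,D,C,F,G], logical=[G,i,B,E,D,C,F]
After op 12 (rotate(+2)): offset=1, physical=[i,B,E,D,C,F,G], logical=[B,E,D,C,F,G,i]

Answer: i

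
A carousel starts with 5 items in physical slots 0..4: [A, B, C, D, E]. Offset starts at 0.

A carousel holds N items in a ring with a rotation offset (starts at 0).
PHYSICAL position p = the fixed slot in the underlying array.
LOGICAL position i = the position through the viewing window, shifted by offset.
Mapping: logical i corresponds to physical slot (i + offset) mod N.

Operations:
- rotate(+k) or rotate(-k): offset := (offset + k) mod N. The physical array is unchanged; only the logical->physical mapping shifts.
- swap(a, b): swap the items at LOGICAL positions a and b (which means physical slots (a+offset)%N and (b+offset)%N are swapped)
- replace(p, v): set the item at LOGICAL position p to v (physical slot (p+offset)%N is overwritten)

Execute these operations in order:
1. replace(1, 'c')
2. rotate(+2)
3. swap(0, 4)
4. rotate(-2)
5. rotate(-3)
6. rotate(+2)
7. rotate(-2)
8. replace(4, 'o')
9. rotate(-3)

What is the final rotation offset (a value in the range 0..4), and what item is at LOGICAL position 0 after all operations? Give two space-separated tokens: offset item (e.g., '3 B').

Answer: 4 E

Derivation:
After op 1 (replace(1, 'c')): offset=0, physical=[A,c,C,D,E], logical=[A,c,C,D,E]
After op 2 (rotate(+2)): offset=2, physical=[A,c,C,D,E], logical=[C,D,E,A,c]
After op 3 (swap(0, 4)): offset=2, physical=[A,C,c,D,E], logical=[c,D,E,A,C]
After op 4 (rotate(-2)): offset=0, physical=[A,C,c,D,E], logical=[A,C,c,D,E]
After op 5 (rotate(-3)): offset=2, physical=[A,C,c,D,E], logical=[c,D,E,A,C]
After op 6 (rotate(+2)): offset=4, physical=[A,C,c,D,E], logical=[E,A,C,c,D]
After op 7 (rotate(-2)): offset=2, physical=[A,C,c,D,E], logical=[c,D,E,A,C]
After op 8 (replace(4, 'o')): offset=2, physical=[A,o,c,D,E], logical=[c,D,E,A,o]
After op 9 (rotate(-3)): offset=4, physical=[A,o,c,D,E], logical=[E,A,o,c,D]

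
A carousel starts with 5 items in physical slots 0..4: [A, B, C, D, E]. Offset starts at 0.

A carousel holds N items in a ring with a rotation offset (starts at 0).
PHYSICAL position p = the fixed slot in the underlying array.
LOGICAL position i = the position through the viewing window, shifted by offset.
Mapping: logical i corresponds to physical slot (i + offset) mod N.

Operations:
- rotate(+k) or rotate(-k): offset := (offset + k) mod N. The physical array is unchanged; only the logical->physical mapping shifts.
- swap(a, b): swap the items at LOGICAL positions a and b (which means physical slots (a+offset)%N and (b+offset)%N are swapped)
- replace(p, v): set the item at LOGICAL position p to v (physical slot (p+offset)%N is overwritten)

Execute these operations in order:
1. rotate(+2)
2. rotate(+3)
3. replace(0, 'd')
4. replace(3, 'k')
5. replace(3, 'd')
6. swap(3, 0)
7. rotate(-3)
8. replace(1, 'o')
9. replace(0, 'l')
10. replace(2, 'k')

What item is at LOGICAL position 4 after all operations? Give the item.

After op 1 (rotate(+2)): offset=2, physical=[A,B,C,D,E], logical=[C,D,E,A,B]
After op 2 (rotate(+3)): offset=0, physical=[A,B,C,D,E], logical=[A,B,C,D,E]
After op 3 (replace(0, 'd')): offset=0, physical=[d,B,C,D,E], logical=[d,B,C,D,E]
After op 4 (replace(3, 'k')): offset=0, physical=[d,B,C,k,E], logical=[d,B,C,k,E]
After op 5 (replace(3, 'd')): offset=0, physical=[d,B,C,d,E], logical=[d,B,C,d,E]
After op 6 (swap(3, 0)): offset=0, physical=[d,B,C,d,E], logical=[d,B,C,d,E]
After op 7 (rotate(-3)): offset=2, physical=[d,B,C,d,E], logical=[C,d,E,d,B]
After op 8 (replace(1, 'o')): offset=2, physical=[d,B,C,o,E], logical=[C,o,E,d,B]
After op 9 (replace(0, 'l')): offset=2, physical=[d,B,l,o,E], logical=[l,o,E,d,B]
After op 10 (replace(2, 'k')): offset=2, physical=[d,B,l,o,k], logical=[l,o,k,d,B]

Answer: B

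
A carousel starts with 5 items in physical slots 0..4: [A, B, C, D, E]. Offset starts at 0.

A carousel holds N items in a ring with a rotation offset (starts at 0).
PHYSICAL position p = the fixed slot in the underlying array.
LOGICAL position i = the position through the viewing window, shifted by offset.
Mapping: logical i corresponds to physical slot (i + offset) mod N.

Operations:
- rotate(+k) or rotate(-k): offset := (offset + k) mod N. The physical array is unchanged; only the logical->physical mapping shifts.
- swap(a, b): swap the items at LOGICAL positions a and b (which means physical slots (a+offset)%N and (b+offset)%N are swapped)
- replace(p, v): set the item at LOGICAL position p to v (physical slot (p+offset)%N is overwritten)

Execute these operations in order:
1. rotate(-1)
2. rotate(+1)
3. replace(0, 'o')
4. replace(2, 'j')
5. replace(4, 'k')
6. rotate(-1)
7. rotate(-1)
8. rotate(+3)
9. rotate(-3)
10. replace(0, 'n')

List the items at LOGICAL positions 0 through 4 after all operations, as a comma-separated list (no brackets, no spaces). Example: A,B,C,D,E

After op 1 (rotate(-1)): offset=4, physical=[A,B,C,D,E], logical=[E,A,B,C,D]
After op 2 (rotate(+1)): offset=0, physical=[A,B,C,D,E], logical=[A,B,C,D,E]
After op 3 (replace(0, 'o')): offset=0, physical=[o,B,C,D,E], logical=[o,B,C,D,E]
After op 4 (replace(2, 'j')): offset=0, physical=[o,B,j,D,E], logical=[o,B,j,D,E]
After op 5 (replace(4, 'k')): offset=0, physical=[o,B,j,D,k], logical=[o,B,j,D,k]
After op 6 (rotate(-1)): offset=4, physical=[o,B,j,D,k], logical=[k,o,B,j,D]
After op 7 (rotate(-1)): offset=3, physical=[o,B,j,D,k], logical=[D,k,o,B,j]
After op 8 (rotate(+3)): offset=1, physical=[o,B,j,D,k], logical=[B,j,D,k,o]
After op 9 (rotate(-3)): offset=3, physical=[o,B,j,D,k], logical=[D,k,o,B,j]
After op 10 (replace(0, 'n')): offset=3, physical=[o,B,j,n,k], logical=[n,k,o,B,j]

Answer: n,k,o,B,j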